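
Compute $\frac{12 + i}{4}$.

Divisor is real, so divide each part by 4:
= 3 + (1/4)i


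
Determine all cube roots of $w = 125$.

|w| = 125, arg(w) = 0°
Root modulus = 125^(1/3) = 5
Root arguments: θ_k = (0° + 360°k)/3 for k = 0, 1, ..., 2
Roots: 5, -5/2 + (5*sqrt(3)/2)i, -5/2 - (5*sqrt(3)/2)i


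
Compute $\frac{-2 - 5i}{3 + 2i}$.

Multiply numerator and denominator by conjugate (3 - 2i):
= (-2 - 5i)(3 - 2i) / (3^2 + 2^2)
= (-16 - 11i) / 13
= -16/13 - (11/13)i


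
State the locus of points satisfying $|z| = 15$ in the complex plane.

|z| = 15 means sqrt(x^2 + y^2) = 15
This is a circle of radius 15 centered at the origin


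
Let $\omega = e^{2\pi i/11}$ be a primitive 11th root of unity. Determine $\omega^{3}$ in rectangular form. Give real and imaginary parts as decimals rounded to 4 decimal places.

ω^3 = e^(2πi·3/11) = e^(i·6π/11)
= cos(6π/11) + i sin(6π/11)
= -0.1423 + 0.9898i


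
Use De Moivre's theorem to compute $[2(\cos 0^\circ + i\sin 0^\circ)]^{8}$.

By De Moivre: z^n = r^n(cos(nθ) + i sin(nθ))
= 2^8(cos(8*0°) + i sin(8*0°))
= 256(cos 0° + i sin 0°)
= 256


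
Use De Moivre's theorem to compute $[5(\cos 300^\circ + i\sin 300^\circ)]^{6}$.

By De Moivre: z^n = r^n(cos(nθ) + i sin(nθ))
= 5^6(cos(6*300°) + i sin(6*300°))
= 15625(cos 0° + i sin 0°)
= 15625


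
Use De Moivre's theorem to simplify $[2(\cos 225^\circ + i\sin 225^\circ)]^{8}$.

By De Moivre: z^n = r^n(cos(nθ) + i sin(nθ))
= 2^8(cos(8*225°) + i sin(8*225°))
= 256(cos 0° + i sin 0°)
= 256


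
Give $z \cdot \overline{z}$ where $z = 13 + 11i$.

z * conjugate(z) = |z|^2 = a^2 + b^2
= 13^2 + 11^2 = 290


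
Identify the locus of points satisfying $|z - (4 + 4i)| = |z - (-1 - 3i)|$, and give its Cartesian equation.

|z - z1| = |z - z2| means z is equidistant from z1 and z2,
i.e. the perpendicular bisector of the segment from (4, 4) to (-1, -3) (midpoint (3/2, 1/2)).
With z = x + yi, square both sides:
(x - 4)^2 + (y - 4)^2 = (x - (-1))^2 + (y - (-3))^2
The x^2 and y^2 terms cancel: -10x + (-14)y = 10 - 32 = -22
Simplify: 5x + 7y = 11
Locus: Perpendicular bisector of the segment from (4, 4) to (-1, -3): the line 5x + 7y = 11


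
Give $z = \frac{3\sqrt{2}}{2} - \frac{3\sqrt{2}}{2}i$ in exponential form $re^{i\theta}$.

r = |z| = sqrt((3*sqrt(2)/2)^2 + (-3*sqrt(2)/2)^2) = sqrt(9/2 + 9/2) = sqrt(9) = 3
θ = arctan(b/a) = arctan(-2.1213/2.1213) (quadrant-adjusted) = -45° = -π/4
z = 3e^(-i*π/4)


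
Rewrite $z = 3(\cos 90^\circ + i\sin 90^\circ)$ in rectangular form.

a = r cos θ = 3 * 0 = 0
b = r sin θ = 3 * 1 = 3
z = 3i


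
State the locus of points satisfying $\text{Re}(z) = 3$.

Re(z) = x where z = x + yi; the equation x = 3 is satisfied by all points with that x-coordinate
Locus: Vertical line x = 3


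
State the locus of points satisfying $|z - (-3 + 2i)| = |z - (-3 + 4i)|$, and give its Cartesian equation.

|z - z1| = |z - z2| means z is equidistant from z1 and z2,
i.e. the perpendicular bisector of the segment from (-3, 2) to (-3, 4) (midpoint (-3, 3)).
With z = x + yi, square both sides:
(x - (-3))^2 + (y - 2)^2 = (x - (-3))^2 + (y - 4)^2
The x^2 and y^2 terms cancel: 0x + 4y = 25 - 13 = 12
Simplify: y = 3
Locus: Perpendicular bisector of the segment from (-3, 2) to (-3, 4): the line y = 3


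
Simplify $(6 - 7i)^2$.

(a + bi)^2 = a^2 - b^2 + 2abi
= 6^2 - (-7)^2 + 2*6*(-7)i
= -13 - 84i


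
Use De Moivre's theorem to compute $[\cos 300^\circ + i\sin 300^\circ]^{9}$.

By De Moivre: z^n = r^n(cos(nθ) + i sin(nθ))
= 1^9(cos(9*300°) + i sin(9*300°))
= 1(cos 180° + i sin 180°)
= -1


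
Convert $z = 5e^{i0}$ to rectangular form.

a = r cos θ = 5 * 1 = 5
b = r sin θ = 5 * 0 = 0
z = 5


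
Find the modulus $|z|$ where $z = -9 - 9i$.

|z| = sqrt(a^2 + b^2) = sqrt((-9)^2 + (-9)^2) = sqrt(162) = sqrt(162)


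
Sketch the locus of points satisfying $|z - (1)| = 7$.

|z - z0| = r describes a circle centered at z0 with radius r
Here z0 = 1 and r = 7
Locus: Circle centered at (1, 0) with radius 7


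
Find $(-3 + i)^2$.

(a + bi)^2 = a^2 - b^2 + 2abi
= (-3)^2 - 1^2 + 2*(-3)*1i
= 8 - 6i


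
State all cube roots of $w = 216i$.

|w| = 216, arg(w) = 90°
Root modulus = 216^(1/3) = 6
Root arguments: θ_k = (90° + 360°k)/3 for k = 0, 1, ..., 2
Roots: 3*sqrt(3) + 3i, -3*sqrt(3) + 3i, -6i


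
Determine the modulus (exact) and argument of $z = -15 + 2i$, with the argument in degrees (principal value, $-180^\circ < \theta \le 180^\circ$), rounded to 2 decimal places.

|z| = sqrt((-15)^2 + 2^2) = sqrt(229)
arg(z) = arctan(b/a) = arctan(2/-15) (quadrant-adjusted) = 172.41°


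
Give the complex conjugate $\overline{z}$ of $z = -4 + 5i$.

If z = a + bi, then conjugate(z) = a - bi
conjugate(-4 + 5i) = -4 - 5i


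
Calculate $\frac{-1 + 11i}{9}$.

Divisor is real, so divide each part by 9:
= -1/9 + (11/9)i


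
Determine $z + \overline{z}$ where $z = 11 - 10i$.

z + conjugate(z) = (a + bi) + (a - bi) = 2a
= 2 * 11 = 22


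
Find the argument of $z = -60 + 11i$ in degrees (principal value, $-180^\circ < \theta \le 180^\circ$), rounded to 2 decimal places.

θ = arctan(b/a) = arctan(11/-60) (quadrant-adjusted) = 169.61°


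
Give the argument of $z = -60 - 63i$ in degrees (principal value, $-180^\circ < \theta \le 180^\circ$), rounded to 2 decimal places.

θ = arctan(b/a) = arctan(-63/-60) (quadrant-adjusted) = -133.60°


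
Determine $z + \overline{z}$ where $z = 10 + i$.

z + conjugate(z) = (a + bi) + (a - bi) = 2a
= 2 * 10 = 20


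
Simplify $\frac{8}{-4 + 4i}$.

Multiply numerator and denominator by conjugate (-4 - 4i):
= (8)(-4 - 4i) / ((-4)^2 + 4^2)
= (-32 - 32i) / 32
= -1 - i


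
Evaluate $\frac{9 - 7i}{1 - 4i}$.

Multiply numerator and denominator by conjugate (1 + 4i):
= (9 - 7i)(1 + 4i) / (1^2 + (-4)^2)
= (37 + 29i) / 17
= 37/17 + (29/17)i


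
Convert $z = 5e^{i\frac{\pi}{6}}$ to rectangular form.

a = r cos θ = 5 * sqrt(3)/2 = 5*sqrt(3)/2
b = r sin θ = 5 * 1/2 = 5/2
z = 5*sqrt(3)/2 + (5/2)i


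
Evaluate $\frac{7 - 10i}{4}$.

Divisor is real, so divide each part by 4:
= 7/4 - (5/2)i


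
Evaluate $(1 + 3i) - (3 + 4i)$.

(1 - 3) + (3 - 4)i = -2 - i


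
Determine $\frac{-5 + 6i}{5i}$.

Multiply numerator and denominator by conjugate (-5i):
= (-5 + 6i)(-5i) / (0^2 + 5^2)
= (30 + 25i) / 25
Divide through by 5: (6 + 5i) / 5
= 6/5 + i


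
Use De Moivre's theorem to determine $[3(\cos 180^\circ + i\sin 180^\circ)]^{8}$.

By De Moivre: z^n = r^n(cos(nθ) + i sin(nθ))
= 3^8(cos(8*180°) + i sin(8*180°))
= 6561(cos 0° + i sin 0°)
= 6561


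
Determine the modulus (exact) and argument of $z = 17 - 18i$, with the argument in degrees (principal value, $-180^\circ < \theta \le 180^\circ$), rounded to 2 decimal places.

|z| = sqrt(17^2 + (-18)^2) = sqrt(613)
arg(z) = arctan(b/a) = arctan(-18/17) (quadrant-adjusted) = -46.64°


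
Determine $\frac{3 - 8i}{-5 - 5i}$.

Multiply numerator and denominator by conjugate (-5 + 5i):
= (3 - 8i)(-5 + 5i) / ((-5)^2 + (-5)^2)
= (25 + 55i) / 50
Divide through by 5: (5 + 11i) / 10
= 1/2 + (11/10)i


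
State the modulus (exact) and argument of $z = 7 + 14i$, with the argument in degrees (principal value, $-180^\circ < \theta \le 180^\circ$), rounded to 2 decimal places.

|z| = sqrt(7^2 + 14^2) = sqrt(245)
arg(z) = arctan(b/a) = arctan(14/7) (quadrant-adjusted) = 63.43°


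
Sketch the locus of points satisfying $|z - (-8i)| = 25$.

|z - z0| = r describes a circle centered at z0 with radius r
Here z0 = -8i and r = 25
Locus: Circle centered at (0, -8) with radius 25


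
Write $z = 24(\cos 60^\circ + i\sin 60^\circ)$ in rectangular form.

a = r cos θ = 24 * 1/2 = 12
b = r sin θ = 24 * sqrt(3)/2 = 12*sqrt(3)
z = 12 + 12*sqrt(3)i


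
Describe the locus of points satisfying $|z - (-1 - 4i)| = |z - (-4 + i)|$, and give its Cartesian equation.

|z - z1| = |z - z2| means z is equidistant from z1 and z2,
i.e. the perpendicular bisector of the segment from (-1, -4) to (-4, 1) (midpoint (-5/2, -3/2)).
With z = x + yi, square both sides:
(x - (-1))^2 + (y - (-4))^2 = (x - (-4))^2 + (y - 1)^2
The x^2 and y^2 terms cancel: -6x + 10y = 17 - 17 = 0
Simplify: 3x - 5y = 0
Locus: Perpendicular bisector of the segment from (-1, -4) to (-4, 1): the line 3x - 5y = 0


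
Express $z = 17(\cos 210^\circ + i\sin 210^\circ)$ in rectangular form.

a = r cos θ = 17 * -sqrt(3)/2 = -17*sqrt(3)/2
b = r sin θ = 17 * -1/2 = -17/2
z = -17*sqrt(3)/2 - (17/2)i


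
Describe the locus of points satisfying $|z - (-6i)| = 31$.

|z - z0| = r describes a circle centered at z0 with radius r
Here z0 = -6i and r = 31
Locus: Circle centered at (0, -6) with radius 31


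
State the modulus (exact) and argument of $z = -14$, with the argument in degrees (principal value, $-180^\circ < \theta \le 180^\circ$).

|z| = sqrt((-14)^2 + 0^2) = 14
b = 0 and a < 0, so z lies on the negative real axis: arg(z) = 180°


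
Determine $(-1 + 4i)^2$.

(a + bi)^2 = a^2 - b^2 + 2abi
= (-1)^2 - 4^2 + 2*(-1)*4i
= -15 - 8i


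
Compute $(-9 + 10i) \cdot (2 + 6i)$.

(a1*a2 - b1*b2) + (a1*b2 + b1*a2)i
= (-18 - 60) + (-54 + 20)i
= -78 - 34i


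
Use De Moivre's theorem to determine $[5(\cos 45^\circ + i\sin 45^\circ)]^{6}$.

By De Moivre: z^n = r^n(cos(nθ) + i sin(nθ))
= 5^6(cos(6*45°) + i sin(6*45°))
= 15625(cos 270° + i sin 270°)
= -15625i


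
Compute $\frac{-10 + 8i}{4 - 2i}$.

Multiply numerator and denominator by conjugate (4 + 2i):
= (-10 + 8i)(4 + 2i) / (4^2 + (-2)^2)
= (-56 + 12i) / 20
Divide through by 4: (-14 + 3i) / 5
= -14/5 + (3/5)i


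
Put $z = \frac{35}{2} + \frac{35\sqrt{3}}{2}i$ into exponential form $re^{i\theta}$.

r = |z| = sqrt((35/2)^2 + (35*sqrt(3)/2)^2) = sqrt(1225/4 + 3675/4) = sqrt(1225) = 35
θ = arctan(b/a) = arctan(30.3109/17.5) (quadrant-adjusted) = 60° = π/3
z = 35e^(i*π/3)


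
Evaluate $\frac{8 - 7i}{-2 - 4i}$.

Multiply numerator and denominator by conjugate (-2 + 4i):
= (8 - 7i)(-2 + 4i) / ((-2)^2 + (-4)^2)
= (12 + 46i) / 20
Divide through by 2: (6 + 23i) / 10
= 3/5 + (23/10)i


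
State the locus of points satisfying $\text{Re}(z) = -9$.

Re(z) = x where z = x + yi; the equation x = -9 is satisfied by all points with that x-coordinate
Locus: Vertical line x = -9


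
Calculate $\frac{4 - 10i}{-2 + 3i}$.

Multiply numerator and denominator by conjugate (-2 - 3i):
= (4 - 10i)(-2 - 3i) / ((-2)^2 + 3^2)
= (-38 + 8i) / 13
= -38/13 + (8/13)i


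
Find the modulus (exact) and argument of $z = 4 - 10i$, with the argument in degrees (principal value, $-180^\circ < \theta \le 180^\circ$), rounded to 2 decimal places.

|z| = sqrt(4^2 + (-10)^2) = sqrt(116)
arg(z) = arctan(b/a) = arctan(-10/4) (quadrant-adjusted) = -68.20°


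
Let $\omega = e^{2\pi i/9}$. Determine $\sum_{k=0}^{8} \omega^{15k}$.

Let ζ = ω^15 = e^(2πi·15/9). Since 9 ∤ 15, ζ ≠ 1.
Sum = Σ_{k=0}^{8} ζ^k = (ζ^9 - 1)/(ζ - 1) = (ω^{15·9} - 1)/(ζ - 1) = (1 - 1)/(ζ - 1) = 0


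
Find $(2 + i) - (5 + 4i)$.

(2 - 5) + (1 - 4)i = -3 - 3i


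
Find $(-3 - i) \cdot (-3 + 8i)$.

(a1*a2 - b1*b2) + (a1*b2 + b1*a2)i
= (9 - (-8)) + (-24 + 3)i
= 17 - 21i


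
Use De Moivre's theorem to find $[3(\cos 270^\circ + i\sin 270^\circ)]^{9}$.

By De Moivre: z^n = r^n(cos(nθ) + i sin(nθ))
= 3^9(cos(9*270°) + i sin(9*270°))
= 19683(cos 270° + i sin 270°)
= -19683i


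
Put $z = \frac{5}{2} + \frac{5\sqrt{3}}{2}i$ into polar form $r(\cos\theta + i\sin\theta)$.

r = |z| = sqrt(a^2 + b^2) = sqrt((5/2)^2 + (5*sqrt(3)/2)^2) = sqrt(25/4 + 75/4) = sqrt(25) = 5
θ = arctan(b/a) = arctan(4.3301/2.5) (quadrant-adjusted) = 60°
z = 5(cos 60° + i sin 60°)


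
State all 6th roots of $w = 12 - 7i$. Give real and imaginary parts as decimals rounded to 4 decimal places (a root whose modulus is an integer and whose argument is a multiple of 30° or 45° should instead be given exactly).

|w| = sqrt(193) ≈ 13.892444, arg(w) ≈ 329.743563°
Root modulus = sqrt(193)^(1/6) ≈ 1.550469
Root arguments: θ_k = (arg(w) + 360°k)/6 for k = 0, 1, ..., 5
Compute each root as (root modulus)(cos θ_k + i sin θ_k) using full-precision intermediates, then round to 4 decimal places.
Roots: 0.8903 + 1.2694i, -0.6542 + 1.4057i, -1.5445 + 0.1363i, -0.8903 - 1.2694i, 0.6542 - 1.4057i, 1.5445 - 0.1363i


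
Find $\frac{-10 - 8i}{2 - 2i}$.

Multiply numerator and denominator by conjugate (2 + 2i):
= (-10 - 8i)(2 + 2i) / (2^2 + (-2)^2)
= (-4 - 36i) / 8
Divide through by 4: (-1 - 9i) / 2
= -1/2 - (9/2)i


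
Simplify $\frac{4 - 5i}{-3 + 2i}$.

Multiply numerator and denominator by conjugate (-3 - 2i):
= (4 - 5i)(-3 - 2i) / ((-3)^2 + 2^2)
= (-22 + 7i) / 13
= -22/13 + (7/13)i


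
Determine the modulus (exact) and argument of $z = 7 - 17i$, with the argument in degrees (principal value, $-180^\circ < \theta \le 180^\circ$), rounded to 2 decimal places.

|z| = sqrt(7^2 + (-17)^2) = sqrt(338)
arg(z) = arctan(b/a) = arctan(-17/7) (quadrant-adjusted) = -67.62°


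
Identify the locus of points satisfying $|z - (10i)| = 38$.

|z - z0| = r describes a circle centered at z0 with radius r
Here z0 = 10i and r = 38
Locus: Circle centered at (0, 10) with radius 38


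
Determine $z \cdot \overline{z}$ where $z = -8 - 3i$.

z * conjugate(z) = |z|^2 = a^2 + b^2
= (-8)^2 + (-3)^2 = 73


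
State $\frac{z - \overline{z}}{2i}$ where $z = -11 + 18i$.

z - conjugate(z) = 2bi
(z - conjugate(z))/(2i) = 2bi/(2i) = b = 18


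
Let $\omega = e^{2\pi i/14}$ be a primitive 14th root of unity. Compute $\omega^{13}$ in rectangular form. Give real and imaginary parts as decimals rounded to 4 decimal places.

ω^13 = e^(2πi·13/14) = e^(i·13π/7)
= cos(13π/7) + i sin(13π/7)
= 0.9010 - 0.4339i


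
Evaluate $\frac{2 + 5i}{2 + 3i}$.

Multiply numerator and denominator by conjugate (2 - 3i):
= (2 + 5i)(2 - 3i) / (2^2 + 3^2)
= (19 + 4i) / 13
= 19/13 + (4/13)i


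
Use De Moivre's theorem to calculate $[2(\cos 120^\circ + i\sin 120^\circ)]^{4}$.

By De Moivre: z^n = r^n(cos(nθ) + i sin(nθ))
= 2^4(cos(4*120°) + i sin(4*120°))
= 16(cos 120° + i sin 120°)
= -8 + 8*sqrt(3)i


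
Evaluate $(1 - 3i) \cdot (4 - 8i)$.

(a1*a2 - b1*b2) + (a1*b2 + b1*a2)i
= (4 - 24) + (-8 + (-12))i
= -20 - 20i


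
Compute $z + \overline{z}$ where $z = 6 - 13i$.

z + conjugate(z) = (a + bi) + (a - bi) = 2a
= 2 * 6 = 12


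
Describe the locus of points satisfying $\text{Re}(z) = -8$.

Re(z) = x where z = x + yi; the equation x = -8 is satisfied by all points with that x-coordinate
Locus: Vertical line x = -8


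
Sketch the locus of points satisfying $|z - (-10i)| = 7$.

|z - z0| = r describes a circle centered at z0 with radius r
Here z0 = -10i and r = 7
Locus: Circle centered at (0, -10) with radius 7


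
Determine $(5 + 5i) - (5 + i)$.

(5 - 5) + (5 - 1)i = 4i


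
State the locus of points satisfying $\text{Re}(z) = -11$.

Re(z) = x where z = x + yi; the equation x = -11 is satisfied by all points with that x-coordinate
Locus: Vertical line x = -11


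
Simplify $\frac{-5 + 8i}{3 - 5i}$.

Multiply numerator and denominator by conjugate (3 + 5i):
= (-5 + 8i)(3 + 5i) / (3^2 + (-5)^2)
= (-55 - i) / 34
= -55/34 - (1/34)i


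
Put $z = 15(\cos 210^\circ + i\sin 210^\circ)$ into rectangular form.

a = r cos θ = 15 * -sqrt(3)/2 = -15*sqrt(3)/2
b = r sin θ = 15 * -1/2 = -15/2
z = -15*sqrt(3)/2 - (15/2)i


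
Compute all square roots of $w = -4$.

|w| = 4, arg(w) = 180°
Root modulus = 4^(1/2) = 2
Root arguments: θ_k = (180° + 360°k)/2 for k = 0, 1, ..., 1
Roots: 2i, -2i


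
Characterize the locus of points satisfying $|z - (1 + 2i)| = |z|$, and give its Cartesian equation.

|z - z1| = |z - z2| means z is equidistant from z1 and z2,
i.e. the perpendicular bisector of the segment from (1, 2) to (0, 0) (midpoint (1/2, 1)).
With z = x + yi, square both sides:
(x - 1)^2 + (y - 2)^2 = (x - 0)^2 + (y - 0)^2
The x^2 and y^2 terms cancel: -2x + (-4)y = 0 - 5 = -5
Simplify: 2x + 4y = 5
Locus: Perpendicular bisector of the segment from (1, 2) to (0, 0): the line 2x + 4y = 5


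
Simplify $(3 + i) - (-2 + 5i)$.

(3 - (-2)) + (1 - 5)i = 5 - 4i


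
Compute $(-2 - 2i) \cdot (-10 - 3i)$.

(a1*a2 - b1*b2) + (a1*b2 + b1*a2)i
= (20 - 6) + (6 + 20)i
= 14 + 26i


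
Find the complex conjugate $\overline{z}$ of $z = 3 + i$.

If z = a + bi, then conjugate(z) = a - bi
conjugate(3 + i) = 3 - i


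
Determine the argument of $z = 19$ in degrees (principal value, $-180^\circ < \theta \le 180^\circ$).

b = 0 and a > 0, so z lies on the positive real axis: θ = 0°


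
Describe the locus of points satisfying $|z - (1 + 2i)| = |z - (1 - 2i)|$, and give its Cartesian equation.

|z - z1| = |z - z2| means z is equidistant from z1 and z2,
i.e. the perpendicular bisector of the segment from (1, 2) to (1, -2) (midpoint (1, 0)).
With z = x + yi, square both sides:
(x - 1)^2 + (y - 2)^2 = (x - 1)^2 + (y - (-2))^2
The x^2 and y^2 terms cancel: 0x + (-8)y = 5 - 5 = 0
Simplify: y = 0
Locus: Perpendicular bisector of the segment from (1, 2) to (1, -2): the line y = 0


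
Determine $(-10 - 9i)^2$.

(a + bi)^2 = a^2 - b^2 + 2abi
= (-10)^2 - (-9)^2 + 2*(-10)*(-9)i
= 19 + 180i


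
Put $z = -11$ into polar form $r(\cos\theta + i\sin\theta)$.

r = |z| = sqrt(a^2 + b^2) = sqrt((-11)^2 + (0)^2) = sqrt(121 + 0) = sqrt(121) = 11
b = 0 and a < 0, so z lies on the negative real axis: θ = 180°
z = 11(cos 180° + i sin 180°)


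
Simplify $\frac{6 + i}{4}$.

Divisor is real, so divide each part by 4:
= 3/2 + (1/4)i


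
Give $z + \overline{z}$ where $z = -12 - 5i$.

z + conjugate(z) = (a + bi) + (a - bi) = 2a
= 2 * (-12) = -24


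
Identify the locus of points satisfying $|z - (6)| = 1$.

|z - z0| = r describes a circle centered at z0 with radius r
Here z0 = 6 and r = 1
Locus: Circle centered at (6, 0) with radius 1


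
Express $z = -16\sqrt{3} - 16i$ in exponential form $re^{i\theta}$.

r = |z| = sqrt((-16*sqrt(3))^2 + (-16)^2) = sqrt(768 + 256) = sqrt(1024) = 32
θ = arctan(b/a) = arctan(-16/-27.7128) (quadrant-adjusted) = -150° = -5π/6
z = 32e^(-i*5π/6)


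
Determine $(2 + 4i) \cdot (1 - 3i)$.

(a1*a2 - b1*b2) + (a1*b2 + b1*a2)i
= (2 - (-12)) + (-6 + 4)i
= 14 - 2i


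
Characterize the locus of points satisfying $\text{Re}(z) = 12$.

Re(z) = x where z = x + yi; the equation x = 12 is satisfied by all points with that x-coordinate
Locus: Vertical line x = 12


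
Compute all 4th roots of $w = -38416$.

|w| = 38416, arg(w) = 180°
Root modulus = 38416^(1/4) = 14
Root arguments: θ_k = (180° + 360°k)/4 for k = 0, 1, ..., 3
Roots: 7*sqrt(2) + 7*sqrt(2)i, -7*sqrt(2) + 7*sqrt(2)i, -7*sqrt(2) - 7*sqrt(2)i, 7*sqrt(2) - 7*sqrt(2)i


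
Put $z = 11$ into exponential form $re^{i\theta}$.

r = |z| = sqrt((11)^2 + (0)^2) = sqrt(121 + 0) = sqrt(121) = 11
b = 0 and a > 0, so z lies on the positive real axis: θ = 0
z = 11e^(i*0) = 11


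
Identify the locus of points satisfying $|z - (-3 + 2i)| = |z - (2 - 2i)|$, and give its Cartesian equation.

|z - z1| = |z - z2| means z is equidistant from z1 and z2,
i.e. the perpendicular bisector of the segment from (-3, 2) to (2, -2) (midpoint (-1/2, 0)).
With z = x + yi, square both sides:
(x - (-3))^2 + (y - 2)^2 = (x - 2)^2 + (y - (-2))^2
The x^2 and y^2 terms cancel: 10x + (-8)y = 8 - 13 = -5
Simplify: 10x - 8y = -5
Locus: Perpendicular bisector of the segment from (-3, 2) to (2, -2): the line 10x - 8y = -5


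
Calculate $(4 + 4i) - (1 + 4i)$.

(4 - 1) + (4 - 4)i = 3


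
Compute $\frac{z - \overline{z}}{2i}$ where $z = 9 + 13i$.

z - conjugate(z) = 2bi
(z - conjugate(z))/(2i) = 2bi/(2i) = b = 13


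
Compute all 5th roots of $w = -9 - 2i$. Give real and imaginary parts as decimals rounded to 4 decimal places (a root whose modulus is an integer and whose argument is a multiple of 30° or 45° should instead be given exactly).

|w| = sqrt(85) ≈ 9.219544, arg(w) ≈ 192.528808°
Root modulus = sqrt(85)^(1/5) ≈ 1.559344
Root arguments: θ_k = (arg(w) + 360°k)/5 for k = 0, 1, ..., 4
Compute each root as (root modulus)(cos θ_k + i sin θ_k) using full-precision intermediates, then round to 4 decimal places.
Roots: 1.2203 + 0.9708i, -0.5462 + 1.4605i, -1.5579 - 0.0682i, -0.4166 - 1.5027i, 1.3004 - 0.8605i


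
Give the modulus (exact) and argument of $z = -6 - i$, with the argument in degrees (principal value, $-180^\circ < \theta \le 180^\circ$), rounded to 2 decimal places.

|z| = sqrt((-6)^2 + (-1)^2) = sqrt(37)
arg(z) = arctan(b/a) = arctan(-1/-6) (quadrant-adjusted) = -170.54°


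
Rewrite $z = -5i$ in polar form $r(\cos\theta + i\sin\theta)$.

r = |z| = sqrt(a^2 + b^2) = sqrt((0)^2 + (-5)^2) = sqrt(0 + 25) = sqrt(25) = 5
a = 0 and b < 0, so z lies on the negative imaginary axis: θ = 270°
z = 5(cos 270° + i sin 270°)


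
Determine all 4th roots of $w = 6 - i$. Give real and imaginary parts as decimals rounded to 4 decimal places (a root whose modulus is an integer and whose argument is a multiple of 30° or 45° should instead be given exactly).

|w| = sqrt(37) ≈ 6.082763, arg(w) ≈ 350.537678°
Root modulus = sqrt(37)^(1/4) ≈ 1.570454
Root arguments: θ_k = (arg(w) + 360°k)/4 for k = 0, 1, ..., 3
Compute each root as (root modulus)(cos θ_k + i sin θ_k) using full-precision intermediates, then round to 4 decimal places.
Roots: 0.0648 + 1.5691i, -1.5691 + 0.0648i, -0.0648 - 1.5691i, 1.5691 - 0.0648i


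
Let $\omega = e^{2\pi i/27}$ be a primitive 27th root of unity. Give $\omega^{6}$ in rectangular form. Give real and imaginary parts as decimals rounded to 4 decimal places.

ω^6 = e^(2πi·6/27) = e^(i·4π/9)
= cos(4π/9) + i sin(4π/9)
= 0.1736 + 0.9848i


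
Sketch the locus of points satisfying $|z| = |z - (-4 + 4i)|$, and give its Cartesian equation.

|z - z1| = |z - z2| means z is equidistant from z1 and z2,
i.e. the perpendicular bisector of the segment from (0, 0) to (-4, 4) (midpoint (-2, 2)).
With z = x + yi, square both sides:
(x - 0)^2 + (y - 0)^2 = (x - (-4))^2 + (y - 4)^2
The x^2 and y^2 terms cancel: -8x + 8y = 32 - 0 = 32
Simplify: x - y = -4
Locus: Perpendicular bisector of the segment from (0, 0) to (-4, 4): the line x - y = -4


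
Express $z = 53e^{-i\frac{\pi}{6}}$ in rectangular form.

a = r cos θ = 53 * sqrt(3)/2 = 53*sqrt(3)/2
b = r sin θ = 53 * -1/2 = -53/2
z = 53*sqrt(3)/2 - (53/2)i


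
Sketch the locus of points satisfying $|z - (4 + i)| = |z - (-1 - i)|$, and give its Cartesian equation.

|z - z1| = |z - z2| means z is equidistant from z1 and z2,
i.e. the perpendicular bisector of the segment from (4, 1) to (-1, -1) (midpoint (3/2, 0)).
With z = x + yi, square both sides:
(x - 4)^2 + (y - 1)^2 = (x - (-1))^2 + (y - (-1))^2
The x^2 and y^2 terms cancel: -10x + (-4)y = 2 - 17 = -15
Simplify: 10x + 4y = 15
Locus: Perpendicular bisector of the segment from (4, 1) to (-1, -1): the line 10x + 4y = 15


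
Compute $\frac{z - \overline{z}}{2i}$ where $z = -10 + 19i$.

z - conjugate(z) = 2bi
(z - conjugate(z))/(2i) = 2bi/(2i) = b = 19


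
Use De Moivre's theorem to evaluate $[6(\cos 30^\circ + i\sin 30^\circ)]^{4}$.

By De Moivre: z^n = r^n(cos(nθ) + i sin(nθ))
= 6^4(cos(4*30°) + i sin(4*30°))
= 1296(cos 120° + i sin 120°)
= -648 + 648*sqrt(3)i


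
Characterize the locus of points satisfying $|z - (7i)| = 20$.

|z - z0| = r describes a circle centered at z0 with radius r
Here z0 = 7i and r = 20
Locus: Circle centered at (0, 7) with radius 20


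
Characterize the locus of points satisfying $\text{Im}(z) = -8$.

Im(z) = y where z = x + yi; the equation y = -8 is satisfied by all points with that y-coordinate
Locus: Horizontal line y = -8


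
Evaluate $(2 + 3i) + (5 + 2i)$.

(2 + 5) + (3 + 2)i = 7 + 5i


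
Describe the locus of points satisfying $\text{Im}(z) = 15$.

Im(z) = y where z = x + yi; the equation y = 15 is satisfied by all points with that y-coordinate
Locus: Horizontal line y = 15


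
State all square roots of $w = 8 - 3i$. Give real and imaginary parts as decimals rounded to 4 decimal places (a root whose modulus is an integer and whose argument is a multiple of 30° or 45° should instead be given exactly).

|w| = sqrt(73) ≈ 8.544004, arg(w) ≈ 339.443955°
Root modulus = sqrt(73)^(1/2) ≈ 2.923013
Root arguments: θ_k = (arg(w) + 360°k)/2 for k = 0, 1, ..., 1
Compute each root as (root modulus)(cos θ_k + i sin θ_k) using full-precision intermediates, then round to 4 decimal places.
Roots: -2.8761 + 0.5215i, 2.8761 - 0.5215i


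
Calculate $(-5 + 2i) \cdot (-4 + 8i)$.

(a1*a2 - b1*b2) + (a1*b2 + b1*a2)i
= (20 - 16) + (-40 + (-8))i
= 4 - 48i


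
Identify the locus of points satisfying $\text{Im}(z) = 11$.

Im(z) = y where z = x + yi; the equation y = 11 is satisfied by all points with that y-coordinate
Locus: Horizontal line y = 11


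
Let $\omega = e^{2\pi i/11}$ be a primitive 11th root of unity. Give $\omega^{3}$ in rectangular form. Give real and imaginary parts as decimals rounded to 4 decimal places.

ω^3 = e^(2πi·3/11) = e^(i·6π/11)
= cos(6π/11) + i sin(6π/11)
= -0.1423 + 0.9898i


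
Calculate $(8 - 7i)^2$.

(a + bi)^2 = a^2 - b^2 + 2abi
= 8^2 - (-7)^2 + 2*8*(-7)i
= 15 - 112i


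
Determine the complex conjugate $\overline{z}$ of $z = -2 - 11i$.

If z = a + bi, then conjugate(z) = a - bi
conjugate(-2 - 11i) = -2 + 11i


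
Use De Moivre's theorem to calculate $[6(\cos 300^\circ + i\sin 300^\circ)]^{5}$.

By De Moivre: z^n = r^n(cos(nθ) + i sin(nθ))
= 6^5(cos(5*300°) + i sin(5*300°))
= 7776(cos 60° + i sin 60°)
= 3888 + 3888*sqrt(3)i


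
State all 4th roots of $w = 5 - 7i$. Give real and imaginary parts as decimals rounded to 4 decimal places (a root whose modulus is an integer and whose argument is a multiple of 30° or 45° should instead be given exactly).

|w| = sqrt(74) ≈ 8.602325, arg(w) ≈ 305.537678°
Root modulus = sqrt(74)^(1/4) ≈ 1.712592
Root arguments: θ_k = (arg(w) + 360°k)/4 for k = 0, 1, ..., 3
Compute each root as (root modulus)(cos θ_k + i sin θ_k) using full-precision intermediates, then round to 4 decimal places.
Roots: 0.4032 + 1.6645i, -1.6645 + 0.4032i, -0.4032 - 1.6645i, 1.6645 - 0.4032i


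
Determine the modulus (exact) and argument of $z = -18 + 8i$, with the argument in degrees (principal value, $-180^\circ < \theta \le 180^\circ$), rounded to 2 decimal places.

|z| = sqrt((-18)^2 + 8^2) = sqrt(388)
arg(z) = arctan(b/a) = arctan(8/-18) (quadrant-adjusted) = 156.04°


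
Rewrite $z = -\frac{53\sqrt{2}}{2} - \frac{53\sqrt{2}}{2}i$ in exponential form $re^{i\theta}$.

r = |z| = sqrt((-53*sqrt(2)/2)^2 + (-53*sqrt(2)/2)^2) = sqrt(2809/2 + 2809/2) = sqrt(2809) = 53
θ = arctan(b/a) = arctan(-37.4767/-37.4767) (quadrant-adjusted) = 225° = 5π/4
z = 53e^(i*5π/4)


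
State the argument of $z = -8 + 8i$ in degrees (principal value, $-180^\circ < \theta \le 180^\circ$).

θ = arctan(b/a) = arctan(8/-8) (quadrant-adjusted) = 135°


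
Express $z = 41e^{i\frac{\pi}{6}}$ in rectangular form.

a = r cos θ = 41 * sqrt(3)/2 = 41*sqrt(3)/2
b = r sin θ = 41 * 1/2 = 41/2
z = 41*sqrt(3)/2 + (41/2)i


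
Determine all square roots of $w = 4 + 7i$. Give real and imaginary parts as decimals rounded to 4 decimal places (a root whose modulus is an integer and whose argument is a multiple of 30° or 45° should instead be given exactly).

|w| = sqrt(65) ≈ 8.062258, arg(w) ≈ 60.255119°
Root modulus = sqrt(65)^(1/2) ≈ 2.839412
Root arguments: θ_k = (arg(w) + 360°k)/2 for k = 0, 1, ..., 1
Compute each root as (root modulus)(cos θ_k + i sin θ_k) using full-precision intermediates, then round to 4 decimal places.
Roots: 2.4558 + 1.4252i, -2.4558 - 1.4252i


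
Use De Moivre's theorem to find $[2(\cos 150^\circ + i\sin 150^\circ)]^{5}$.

By De Moivre: z^n = r^n(cos(nθ) + i sin(nθ))
= 2^5(cos(5*150°) + i sin(5*150°))
= 32(cos 30° + i sin 30°)
= 16*sqrt(3) + 16i


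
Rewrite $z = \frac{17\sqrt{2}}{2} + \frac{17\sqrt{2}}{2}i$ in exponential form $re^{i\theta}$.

r = |z| = sqrt((17*sqrt(2)/2)^2 + (17*sqrt(2)/2)^2) = sqrt(289/2 + 289/2) = sqrt(289) = 17
θ = arctan(b/a) = arctan(12.0208/12.0208) (quadrant-adjusted) = 45° = π/4
z = 17e^(i*π/4)


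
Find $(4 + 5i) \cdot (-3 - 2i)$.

(a1*a2 - b1*b2) + (a1*b2 + b1*a2)i
= (-12 - (-10)) + (-8 + (-15))i
= -2 - 23i


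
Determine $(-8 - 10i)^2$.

(a + bi)^2 = a^2 - b^2 + 2abi
= (-8)^2 - (-10)^2 + 2*(-8)*(-10)i
= -36 + 160i


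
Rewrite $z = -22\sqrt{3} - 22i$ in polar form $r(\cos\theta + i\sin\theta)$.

r = |z| = sqrt(a^2 + b^2) = sqrt((-22*sqrt(3))^2 + (-22)^2) = sqrt(1452 + 484) = sqrt(1936) = 44
θ = arctan(b/a) = arctan(-22/-38.1051) (quadrant-adjusted) = 210°
z = 44(cos 210° + i sin 210°)


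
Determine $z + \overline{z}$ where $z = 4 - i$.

z + conjugate(z) = (a + bi) + (a - bi) = 2a
= 2 * 4 = 8


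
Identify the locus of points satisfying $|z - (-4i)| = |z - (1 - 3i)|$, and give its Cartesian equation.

|z - z1| = |z - z2| means z is equidistant from z1 and z2,
i.e. the perpendicular bisector of the segment from (0, -4) to (1, -3) (midpoint (1/2, -7/2)).
With z = x + yi, square both sides:
(x - 0)^2 + (y - (-4))^2 = (x - 1)^2 + (y - (-3))^2
The x^2 and y^2 terms cancel: 2x + 2y = 10 - 16 = -6
Simplify: x + y = -3
Locus: Perpendicular bisector of the segment from (0, -4) to (1, -3): the line x + y = -3


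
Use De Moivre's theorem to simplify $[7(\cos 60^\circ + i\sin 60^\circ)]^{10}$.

By De Moivre: z^n = r^n(cos(nθ) + i sin(nθ))
= 7^10(cos(10*60°) + i sin(10*60°))
= 282475249(cos 240° + i sin 240°)
= -282475249/2 - (282475249*sqrt(3)/2)i


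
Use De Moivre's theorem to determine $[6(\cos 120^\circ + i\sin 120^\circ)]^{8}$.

By De Moivre: z^n = r^n(cos(nθ) + i sin(nθ))
= 6^8(cos(8*120°) + i sin(8*120°))
= 1679616(cos 240° + i sin 240°)
= -839808 - 839808*sqrt(3)i


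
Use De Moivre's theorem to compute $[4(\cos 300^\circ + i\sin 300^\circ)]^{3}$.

By De Moivre: z^n = r^n(cos(nθ) + i sin(nθ))
= 4^3(cos(3*300°) + i sin(3*300°))
= 64(cos 180° + i sin 180°)
= -64


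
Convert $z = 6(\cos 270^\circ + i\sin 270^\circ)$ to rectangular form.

a = r cos θ = 6 * 0 = 0
b = r sin θ = 6 * -1 = -6
z = -6i


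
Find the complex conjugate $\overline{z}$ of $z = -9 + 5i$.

If z = a + bi, then conjugate(z) = a - bi
conjugate(-9 + 5i) = -9 - 5i


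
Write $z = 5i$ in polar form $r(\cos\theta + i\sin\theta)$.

r = |z| = sqrt(a^2 + b^2) = sqrt((0)^2 + (5)^2) = sqrt(0 + 25) = sqrt(25) = 5
a = 0 and b > 0, so z lies on the positive imaginary axis: θ = 90°
z = 5(cos 90° + i sin 90°)


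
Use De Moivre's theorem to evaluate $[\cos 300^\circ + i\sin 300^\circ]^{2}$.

By De Moivre: z^n = r^n(cos(nθ) + i sin(nθ))
= 1^2(cos(2*300°) + i sin(2*300°))
= 1(cos 240° + i sin 240°)
= -1/2 - (sqrt(3)/2)i


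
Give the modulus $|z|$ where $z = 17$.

|z| = sqrt(a^2 + b^2) = sqrt(17^2 + 0^2) = sqrt(289) = 17


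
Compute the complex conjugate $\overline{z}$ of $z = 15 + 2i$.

If z = a + bi, then conjugate(z) = a - bi
conjugate(15 + 2i) = 15 - 2i


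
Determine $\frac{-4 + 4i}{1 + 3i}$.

Multiply numerator and denominator by conjugate (1 - 3i):
= (-4 + 4i)(1 - 3i) / (1^2 + 3^2)
= (8 + 16i) / 10
Divide through by 2: (4 + 8i) / 5
= 4/5 + (8/5)i


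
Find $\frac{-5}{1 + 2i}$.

Multiply numerator and denominator by conjugate (1 - 2i):
= (-5)(1 - 2i) / (1^2 + 2^2)
= (-5 + 10i) / 5
= -1 + 2i


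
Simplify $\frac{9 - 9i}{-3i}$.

Multiply numerator and denominator by conjugate (3i):
= (9 - 9i)(3i) / (0^2 + (-3)^2)
= (27 + 27i) / 9
= 3 + 3i


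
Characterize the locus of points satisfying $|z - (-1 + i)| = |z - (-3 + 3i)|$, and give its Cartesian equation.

|z - z1| = |z - z2| means z is equidistant from z1 and z2,
i.e. the perpendicular bisector of the segment from (-1, 1) to (-3, 3) (midpoint (-2, 2)).
With z = x + yi, square both sides:
(x - (-1))^2 + (y - 1)^2 = (x - (-3))^2 + (y - 3)^2
The x^2 and y^2 terms cancel: -4x + 4y = 18 - 2 = 16
Simplify: x - y = -4
Locus: Perpendicular bisector of the segment from (-1, 1) to (-3, 3): the line x - y = -4


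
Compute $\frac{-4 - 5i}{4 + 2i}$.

Multiply numerator and denominator by conjugate (4 - 2i):
= (-4 - 5i)(4 - 2i) / (4^2 + 2^2)
= (-26 - 12i) / 20
Divide through by 2: (-13 - 6i) / 10
= -13/10 - (3/5)i


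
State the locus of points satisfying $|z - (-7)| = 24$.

|z - z0| = r describes a circle centered at z0 with radius r
Here z0 = -7 and r = 24
Locus: Circle centered at (-7, 0) with radius 24


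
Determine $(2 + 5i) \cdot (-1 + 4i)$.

(a1*a2 - b1*b2) + (a1*b2 + b1*a2)i
= (-2 - 20) + (8 + (-5))i
= -22 + 3i


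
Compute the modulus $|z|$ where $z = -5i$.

|z| = sqrt(a^2 + b^2) = sqrt(0^2 + (-5)^2) = sqrt(25) = 5


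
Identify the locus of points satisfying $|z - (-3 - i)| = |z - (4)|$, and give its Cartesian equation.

|z - z1| = |z - z2| means z is equidistant from z1 and z2,
i.e. the perpendicular bisector of the segment from (-3, -1) to (4, 0) (midpoint (1/2, -1/2)).
With z = x + yi, square both sides:
(x - (-3))^2 + (y - (-1))^2 = (x - 4)^2 + (y - 0)^2
The x^2 and y^2 terms cancel: 14x + 2y = 16 - 10 = 6
Simplify: 7x + y = 3
Locus: Perpendicular bisector of the segment from (-3, -1) to (4, 0): the line 7x + y = 3


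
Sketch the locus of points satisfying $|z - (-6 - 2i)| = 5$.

|z - z0| = r describes a circle centered at z0 with radius r
Here z0 = -6 - 2i and r = 5
Locus: Circle centered at (-6, -2) with radius 5


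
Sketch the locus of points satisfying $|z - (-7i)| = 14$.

|z - z0| = r describes a circle centered at z0 with radius r
Here z0 = -7i and r = 14
Locus: Circle centered at (0, -7) with radius 14


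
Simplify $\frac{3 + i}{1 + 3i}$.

Multiply numerator and denominator by conjugate (1 - 3i):
= (3 + i)(1 - 3i) / (1^2 + 3^2)
= (6 - 8i) / 10
Divide through by 2: (3 - 4i) / 5
= 3/5 - (4/5)i


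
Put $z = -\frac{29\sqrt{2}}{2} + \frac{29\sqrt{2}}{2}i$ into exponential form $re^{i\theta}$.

r = |z| = sqrt((-29*sqrt(2)/2)^2 + (29*sqrt(2)/2)^2) = sqrt(841/2 + 841/2) = sqrt(841) = 29
θ = arctan(b/a) = arctan(20.5061/-20.5061) (quadrant-adjusted) = 135° = 3π/4
z = 29e^(i*3π/4)


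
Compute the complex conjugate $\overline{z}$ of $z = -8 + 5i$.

If z = a + bi, then conjugate(z) = a - bi
conjugate(-8 + 5i) = -8 - 5i


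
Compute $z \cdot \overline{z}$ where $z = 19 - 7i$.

z * conjugate(z) = |z|^2 = a^2 + b^2
= 19^2 + (-7)^2 = 410


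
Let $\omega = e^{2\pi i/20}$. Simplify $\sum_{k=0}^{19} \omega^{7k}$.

Let ζ = ω^7 = e^(2πi·7/20). Since 20 ∤ 7, ζ ≠ 1.
Sum = Σ_{k=0}^{19} ζ^k = (ζ^20 - 1)/(ζ - 1) = (ω^{7·20} - 1)/(ζ - 1) = (1 - 1)/(ζ - 1) = 0


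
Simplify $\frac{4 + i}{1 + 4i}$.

Multiply numerator and denominator by conjugate (1 - 4i):
= (4 + i)(1 - 4i) / (1^2 + 4^2)
= (8 - 15i) / 17
= 8/17 - (15/17)i


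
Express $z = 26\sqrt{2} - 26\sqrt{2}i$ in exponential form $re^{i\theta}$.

r = |z| = sqrt((26*sqrt(2))^2 + (-26*sqrt(2))^2) = sqrt(1352 + 1352) = sqrt(2704) = 52
θ = arctan(b/a) = arctan(-36.7696/36.7696) (quadrant-adjusted) = -45° = -π/4
z = 52e^(-i*π/4)


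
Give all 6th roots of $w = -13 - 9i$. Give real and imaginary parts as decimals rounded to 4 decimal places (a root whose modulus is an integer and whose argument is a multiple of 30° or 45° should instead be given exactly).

|w| = sqrt(250) ≈ 15.811388, arg(w) ≈ 214.695154°
Root modulus = sqrt(250)^(1/6) ≈ 1.584267
Root arguments: θ_k = (arg(w) + 360°k)/6 for k = 0, 1, ..., 5
Compute each root as (root modulus)(cos θ_k + i sin θ_k) using full-precision intermediates, then round to 4 decimal places.
Roots: 1.2852 + 0.9263i, -0.1596 + 1.5762i, -1.4448 + 0.6499i, -1.2852 - 0.9263i, 0.1596 - 1.5762i, 1.4448 - 0.6499i


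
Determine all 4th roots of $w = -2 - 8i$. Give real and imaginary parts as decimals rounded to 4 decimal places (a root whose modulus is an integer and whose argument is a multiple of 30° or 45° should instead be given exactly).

|w| = sqrt(68) ≈ 8.246211, arg(w) ≈ 255.963757°
Root modulus = sqrt(68)^(1/4) ≈ 1.694586
Root arguments: θ_k = (arg(w) + 360°k)/4 for k = 0, 1, ..., 3
Compute each root as (root modulus)(cos θ_k + i sin θ_k) using full-precision intermediates, then round to 4 decimal places.
Roots: 0.7431 + 1.5230i, -1.5230 + 0.7431i, -0.7431 - 1.5230i, 1.5230 - 0.7431i


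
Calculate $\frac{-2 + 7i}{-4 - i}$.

Multiply numerator and denominator by conjugate (-4 + i):
= (-2 + 7i)(-4 + i) / ((-4)^2 + (-1)^2)
= (1 - 30i) / 17
= 1/17 - (30/17)i


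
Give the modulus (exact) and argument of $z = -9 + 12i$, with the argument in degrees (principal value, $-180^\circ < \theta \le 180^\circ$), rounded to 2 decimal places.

|z| = sqrt((-9)^2 + 12^2) = 15
arg(z) = arctan(b/a) = arctan(12/-9) (quadrant-adjusted) = 126.87°


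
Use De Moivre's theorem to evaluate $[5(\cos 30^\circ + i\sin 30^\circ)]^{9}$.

By De Moivre: z^n = r^n(cos(nθ) + i sin(nθ))
= 5^9(cos(9*30°) + i sin(9*30°))
= 1953125(cos 270° + i sin 270°)
= -1953125i


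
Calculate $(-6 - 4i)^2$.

(a + bi)^2 = a^2 - b^2 + 2abi
= (-6)^2 - (-4)^2 + 2*(-6)*(-4)i
= 20 + 48i


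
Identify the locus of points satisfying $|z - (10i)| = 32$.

|z - z0| = r describes a circle centered at z0 with radius r
Here z0 = 10i and r = 32
Locus: Circle centered at (0, 10) with radius 32


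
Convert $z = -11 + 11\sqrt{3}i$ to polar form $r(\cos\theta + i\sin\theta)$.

r = |z| = sqrt(a^2 + b^2) = sqrt((-11)^2 + (11*sqrt(3))^2) = sqrt(121 + 363) = sqrt(484) = 22
θ = arctan(b/a) = arctan(19.0526/-11) (quadrant-adjusted) = 120°
z = 22(cos 120° + i sin 120°)


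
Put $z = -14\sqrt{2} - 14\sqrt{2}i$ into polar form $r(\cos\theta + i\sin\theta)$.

r = |z| = sqrt(a^2 + b^2) = sqrt((-14*sqrt(2))^2 + (-14*sqrt(2))^2) = sqrt(392 + 392) = sqrt(784) = 28
θ = arctan(b/a) = arctan(-19.799/-19.799) (quadrant-adjusted) = 225°
z = 28(cos 225° + i sin 225°)


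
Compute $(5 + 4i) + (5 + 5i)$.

(5 + 5) + (4 + 5)i = 10 + 9i


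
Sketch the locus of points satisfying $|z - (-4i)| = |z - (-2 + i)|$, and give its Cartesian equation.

|z - z1| = |z - z2| means z is equidistant from z1 and z2,
i.e. the perpendicular bisector of the segment from (0, -4) to (-2, 1) (midpoint (-1, -3/2)).
With z = x + yi, square both sides:
(x - 0)^2 + (y - (-4))^2 = (x - (-2))^2 + (y - 1)^2
The x^2 and y^2 terms cancel: -4x + 10y = 5 - 16 = -11
Simplify: 4x - 10y = 11
Locus: Perpendicular bisector of the segment from (0, -4) to (-2, 1): the line 4x - 10y = 11


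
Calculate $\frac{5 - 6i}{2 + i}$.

Multiply numerator and denominator by conjugate (2 - i):
= (5 - 6i)(2 - i) / (2^2 + 1^2)
= (4 - 17i) / 5
= 4/5 - (17/5)i


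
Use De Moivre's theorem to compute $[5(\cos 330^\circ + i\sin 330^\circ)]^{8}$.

By De Moivre: z^n = r^n(cos(nθ) + i sin(nθ))
= 5^8(cos(8*330°) + i sin(8*330°))
= 390625(cos 120° + i sin 120°)
= -390625/2 + (390625*sqrt(3)/2)i


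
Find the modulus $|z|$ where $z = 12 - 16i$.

|z| = sqrt(a^2 + b^2) = sqrt(12^2 + (-16)^2) = sqrt(400) = 20


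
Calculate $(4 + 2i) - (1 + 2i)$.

(4 - 1) + (2 - 2)i = 3


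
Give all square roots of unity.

ω_k = e^(2πik/2) = cos(2πk/2) + i sin(2πk/2) for k = 0, 1, ..., 1
Roots: 1, -1


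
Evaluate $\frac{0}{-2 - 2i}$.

Multiply numerator and denominator by conjugate (-2 + 2i):
= (0)(-2 + 2i) / ((-2)^2 + (-2)^2)
= (0) / 8
= 0


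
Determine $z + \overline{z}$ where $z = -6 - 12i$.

z + conjugate(z) = (a + bi) + (a - bi) = 2a
= 2 * (-6) = -12
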